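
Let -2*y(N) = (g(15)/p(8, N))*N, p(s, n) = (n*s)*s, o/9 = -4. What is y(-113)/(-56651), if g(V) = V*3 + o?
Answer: 9/7251328 ≈ 1.2412e-6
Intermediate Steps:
o = -36 (o = 9*(-4) = -36)
p(s, n) = n*s**2
g(V) = -36 + 3*V (g(V) = V*3 - 36 = 3*V - 36 = -36 + 3*V)
y(N) = -9/128 (y(N) = -(-36 + 3*15)/((N*8**2))*N/2 = -(-36 + 45)/((N*64))*N/2 = -9/((64*N))*N/2 = -9*(1/(64*N))*N/2 = -9/(64*N)*N/2 = -1/2*9/64 = -9/128)
y(-113)/(-56651) = -9/128/(-56651) = -9/128*(-1/56651) = 9/7251328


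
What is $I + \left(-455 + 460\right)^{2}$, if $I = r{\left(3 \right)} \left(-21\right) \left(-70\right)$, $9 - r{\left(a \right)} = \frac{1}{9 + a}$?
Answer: $\frac{26265}{2} \approx 13133.0$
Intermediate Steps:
$r{\left(a \right)} = 9 - \frac{1}{9 + a}$
$I = \frac{26215}{2}$ ($I = \frac{80 + 9 \cdot 3}{9 + 3} \left(-21\right) \left(-70\right) = \frac{80 + 27}{12} \left(-21\right) \left(-70\right) = \frac{1}{12} \cdot 107 \left(-21\right) \left(-70\right) = \frac{107}{12} \left(-21\right) \left(-70\right) = \left(- \frac{749}{4}\right) \left(-70\right) = \frac{26215}{2} \approx 13108.0$)
$I + \left(-455 + 460\right)^{2} = \frac{26215}{2} + \left(-455 + 460\right)^{2} = \frac{26215}{2} + 5^{2} = \frac{26215}{2} + 25 = \frac{26265}{2}$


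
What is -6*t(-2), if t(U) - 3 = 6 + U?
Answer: -42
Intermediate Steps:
t(U) = 9 + U (t(U) = 3 + (6 + U) = 9 + U)
-6*t(-2) = -6*(9 - 2) = -6*7 = -42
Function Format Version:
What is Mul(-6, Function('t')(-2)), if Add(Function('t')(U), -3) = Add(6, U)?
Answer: -42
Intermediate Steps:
Function('t')(U) = Add(9, U) (Function('t')(U) = Add(3, Add(6, U)) = Add(9, U))
Mul(-6, Function('t')(-2)) = Mul(-6, Add(9, -2)) = Mul(-6, 7) = -42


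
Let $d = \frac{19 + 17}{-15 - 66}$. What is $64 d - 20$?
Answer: $- \frac{436}{9} \approx -48.444$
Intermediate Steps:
$d = - \frac{4}{9}$ ($d = \frac{36}{-81} = 36 \left(- \frac{1}{81}\right) = - \frac{4}{9} \approx -0.44444$)
$64 d - 20 = 64 \left(- \frac{4}{9}\right) - 20 = - \frac{256}{9} - 20 = - \frac{436}{9}$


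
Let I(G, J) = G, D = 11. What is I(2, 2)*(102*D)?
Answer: 2244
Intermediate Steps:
I(2, 2)*(102*D) = 2*(102*11) = 2*1122 = 2244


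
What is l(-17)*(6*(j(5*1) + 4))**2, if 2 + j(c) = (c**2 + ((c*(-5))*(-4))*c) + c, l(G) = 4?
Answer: 40755456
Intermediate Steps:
j(c) = -2 + c + 21*c**2 (j(c) = -2 + ((c**2 + ((c*(-5))*(-4))*c) + c) = -2 + ((c**2 + (-5*c*(-4))*c) + c) = -2 + ((c**2 + (20*c)*c) + c) = -2 + ((c**2 + 20*c**2) + c) = -2 + (21*c**2 + c) = -2 + (c + 21*c**2) = -2 + c + 21*c**2)
l(-17)*(6*(j(5*1) + 4))**2 = 4*(6*((-2 + 5*1 + 21*(5*1)**2) + 4))**2 = 4*(6*((-2 + 5 + 21*5**2) + 4))**2 = 4*(6*((-2 + 5 + 21*25) + 4))**2 = 4*(6*((-2 + 5 + 525) + 4))**2 = 4*(6*(528 + 4))**2 = 4*(6*532)**2 = 4*3192**2 = 4*10188864 = 40755456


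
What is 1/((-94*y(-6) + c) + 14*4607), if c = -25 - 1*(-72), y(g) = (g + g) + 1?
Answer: 1/65579 ≈ 1.5249e-5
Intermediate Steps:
y(g) = 1 + 2*g (y(g) = 2*g + 1 = 1 + 2*g)
c = 47 (c = -25 + 72 = 47)
1/((-94*y(-6) + c) + 14*4607) = 1/((-94*(1 + 2*(-6)) + 47) + 14*4607) = 1/((-94*(1 - 12) + 47) + 64498) = 1/((-94*(-11) + 47) + 64498) = 1/((1034 + 47) + 64498) = 1/(1081 + 64498) = 1/65579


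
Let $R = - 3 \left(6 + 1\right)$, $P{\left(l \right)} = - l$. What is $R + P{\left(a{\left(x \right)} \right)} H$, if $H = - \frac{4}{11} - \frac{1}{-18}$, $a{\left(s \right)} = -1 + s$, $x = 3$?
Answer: $- \frac{2018}{99} \approx -20.384$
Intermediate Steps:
$H = - \frac{61}{198}$ ($H = \left(-4\right) \frac{1}{11} - - \frac{1}{18} = - \frac{4}{11} + \frac{1}{18} = - \frac{61}{198} \approx -0.30808$)
$R = -21$ ($R = \left(-3\right) 7 = -21$)
$R + P{\left(a{\left(x \right)} \right)} H = -21 + - (-1 + 3) \left(- \frac{61}{198}\right) = -21 + \left(-1\right) 2 \left(- \frac{61}{198}\right) = -21 - - \frac{61}{99} = -21 + \frac{61}{99} = - \frac{2018}{99}$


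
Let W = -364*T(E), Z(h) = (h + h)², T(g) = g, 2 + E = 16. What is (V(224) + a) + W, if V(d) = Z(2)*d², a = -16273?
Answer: 781447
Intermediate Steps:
E = 14 (E = -2 + 16 = 14)
Z(h) = 4*h² (Z(h) = (2*h)² = 4*h²)
V(d) = 16*d² (V(d) = (4*2²)*d² = (4*4)*d² = 16*d²)
W = -5096 (W = -364*14 = -5096)
(V(224) + a) + W = (16*224² - 16273) - 5096 = (16*50176 - 16273) - 5096 = (802816 - 16273) - 5096 = 786543 - 5096 = 781447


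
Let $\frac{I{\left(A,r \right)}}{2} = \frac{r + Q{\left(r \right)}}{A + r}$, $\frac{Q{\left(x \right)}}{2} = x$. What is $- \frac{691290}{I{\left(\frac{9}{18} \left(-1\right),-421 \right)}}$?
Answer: $- \frac{97126245}{842} \approx -1.1535 \cdot 10^{5}$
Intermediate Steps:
$Q{\left(x \right)} = 2 x$
$I{\left(A,r \right)} = \frac{6 r}{A + r}$ ($I{\left(A,r \right)} = 2 \frac{r + 2 r}{A + r} = 2 \frac{3 r}{A + r} = \frac{6 r}{A + r}$)
$- \frac{691290}{I{\left(\frac{9}{18} \left(-1\right),-421 \right)}} = - \frac{691290}{6 \left(-421\right) \frac{1}{\frac{9}{18} \left(-1\right) - 421}} = - \frac{691290}{6 \left(-421\right) \frac{1}{9 \cdot \frac{1}{18} \left(-1\right) - 421}} = - \frac{691290}{6 \left(-421\right) \frac{1}{\frac{1}{2} \left(-1\right) - 421}} = - \frac{691290}{6 \left(-421\right) \frac{1}{- \frac{1}{2} - 421}} = - \frac{691290}{6 \left(-421\right) \frac{1}{- \frac{843}{2}}} = - \frac{691290}{6 \left(-421\right) \left(- \frac{2}{843}\right)} = - \frac{691290}{\frac{1684}{281}} = \left(-691290\right) \frac{281}{1684} = - \frac{97126245}{842}$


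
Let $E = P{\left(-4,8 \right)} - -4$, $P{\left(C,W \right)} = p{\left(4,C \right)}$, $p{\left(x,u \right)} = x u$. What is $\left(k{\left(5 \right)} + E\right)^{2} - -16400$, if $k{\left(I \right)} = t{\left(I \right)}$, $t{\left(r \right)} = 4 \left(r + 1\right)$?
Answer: $16544$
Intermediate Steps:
$p{\left(x,u \right)} = u x$
$t{\left(r \right)} = 4 + 4 r$ ($t{\left(r \right)} = 4 \left(1 + r\right) = 4 + 4 r$)
$P{\left(C,W \right)} = 4 C$ ($P{\left(C,W \right)} = C 4 = 4 C$)
$k{\left(I \right)} = 4 + 4 I$
$E = -12$ ($E = 4 \left(-4\right) - -4 = -16 + 4 = -12$)
$\left(k{\left(5 \right)} + E\right)^{2} - -16400 = \left(\left(4 + 4 \cdot 5\right) - 12\right)^{2} - -16400 = \left(\left(4 + 20\right) - 12\right)^{2} + 16400 = \left(24 - 12\right)^{2} + 16400 = 12^{2} + 16400 = 144 + 16400 = 16544$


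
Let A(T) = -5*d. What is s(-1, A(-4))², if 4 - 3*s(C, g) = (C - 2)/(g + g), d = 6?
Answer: 6241/3600 ≈ 1.7336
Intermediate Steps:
A(T) = -30 (A(T) = -5*6 = -30)
s(C, g) = 4/3 - (-2 + C)/(6*g) (s(C, g) = 4/3 - (C - 2)/(3*(g + g)) = 4/3 - (-2 + C)/(3*(2*g)) = 4/3 - (-2 + C)*1/(2*g)/3 = 4/3 - (-2 + C)/(6*g))
s(-1, A(-4))² = ((⅙)*(2 - 1*(-1) + 8*(-30))/(-30))² = ((⅙)*(-1/30)*(2 + 1 - 240))² = ((⅙)*(-1/30)*(-237))² = (79/60)² = 6241/3600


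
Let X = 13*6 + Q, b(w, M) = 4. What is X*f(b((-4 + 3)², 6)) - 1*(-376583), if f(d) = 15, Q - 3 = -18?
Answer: 377528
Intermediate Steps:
Q = -15 (Q = 3 - 18 = -15)
X = 63 (X = 13*6 - 15 = 78 - 15 = 63)
X*f(b((-4 + 3)², 6)) - 1*(-376583) = 63*15 - 1*(-376583) = 945 + 376583 = 377528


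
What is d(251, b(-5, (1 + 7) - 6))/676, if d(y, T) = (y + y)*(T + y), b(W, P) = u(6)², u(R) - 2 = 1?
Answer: 2510/13 ≈ 193.08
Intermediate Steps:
u(R) = 3 (u(R) = 2 + 1 = 3)
b(W, P) = 9 (b(W, P) = 3² = 9)
d(y, T) = 2*y*(T + y) (d(y, T) = (2*y)*(T + y) = 2*y*(T + y))
d(251, b(-5, (1 + 7) - 6))/676 = (2*251*(9 + 251))/676 = (2*251*260)*(1/676) = 130520*(1/676) = 2510/13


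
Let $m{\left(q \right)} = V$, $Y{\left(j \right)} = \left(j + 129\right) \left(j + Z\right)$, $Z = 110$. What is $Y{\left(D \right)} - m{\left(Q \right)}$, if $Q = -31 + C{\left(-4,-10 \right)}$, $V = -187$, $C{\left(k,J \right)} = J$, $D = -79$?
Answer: $1737$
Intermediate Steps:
$Y{\left(j \right)} = \left(110 + j\right) \left(129 + j\right)$ ($Y{\left(j \right)} = \left(j + 129\right) \left(j + 110\right) = \left(129 + j\right) \left(110 + j\right) = \left(110 + j\right) \left(129 + j\right)$)
$Q = -41$ ($Q = -31 - 10 = -41$)
$m{\left(q \right)} = -187$
$Y{\left(D \right)} - m{\left(Q \right)} = \left(14190 + \left(-79\right)^{2} + 239 \left(-79\right)\right) - -187 = \left(14190 + 6241 - 18881\right) + 187 = 1550 + 187 = 1737$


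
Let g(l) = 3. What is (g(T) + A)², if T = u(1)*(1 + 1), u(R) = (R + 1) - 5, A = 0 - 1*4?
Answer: 1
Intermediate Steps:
A = -4 (A = 0 - 4 = -4)
u(R) = -4 + R (u(R) = (1 + R) - 5 = -4 + R)
T = -6 (T = (-4 + 1)*(1 + 1) = -3*2 = -6)
(g(T) + A)² = (3 - 4)² = (-1)² = 1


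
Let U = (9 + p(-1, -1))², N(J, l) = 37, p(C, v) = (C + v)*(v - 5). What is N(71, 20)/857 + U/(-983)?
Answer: -341566/842431 ≈ -0.40545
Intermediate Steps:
p(C, v) = (-5 + v)*(C + v) (p(C, v) = (C + v)*(-5 + v) = (-5 + v)*(C + v))
U = 441 (U = (9 + ((-1)² - 5*(-1) - 5*(-1) - 1*(-1)))² = (9 + (1 + 5 + 5 + 1))² = (9 + 12)² = 21² = 441)
N(71, 20)/857 + U/(-983) = 37/857 + 441/(-983) = 37*(1/857) + 441*(-1/983) = 37/857 - 441/983 = -341566/842431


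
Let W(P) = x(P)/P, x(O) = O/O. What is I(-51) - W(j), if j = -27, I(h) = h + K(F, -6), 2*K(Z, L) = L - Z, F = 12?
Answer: -1619/27 ≈ -59.963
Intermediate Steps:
K(Z, L) = L/2 - Z/2 (K(Z, L) = (L - Z)/2 = L/2 - Z/2)
I(h) = -9 + h (I(h) = h + ((1/2)*(-6) - 1/2*12) = h + (-3 - 6) = h - 9 = -9 + h)
x(O) = 1
W(P) = 1/P
I(-51) - W(j) = (-9 - 51) - 1/(-27) = -60 - 1*(-1/27) = -60 + 1/27 = -1619/27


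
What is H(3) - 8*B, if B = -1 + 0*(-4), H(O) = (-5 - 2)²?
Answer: 57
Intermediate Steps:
H(O) = 49 (H(O) = (-7)² = 49)
B = -1 (B = -1 + 0 = -1)
H(3) - 8*B = 49 - 8*(-1) = 49 + 8 = 57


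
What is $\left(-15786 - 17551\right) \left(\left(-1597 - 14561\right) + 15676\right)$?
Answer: $16068434$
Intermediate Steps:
$\left(-15786 - 17551\right) \left(\left(-1597 - 14561\right) + 15676\right) = - 33337 \left(\left(-1597 - 14561\right) + 15676\right) = - 33337 \left(-16158 + 15676\right) = \left(-33337\right) \left(-482\right) = 16068434$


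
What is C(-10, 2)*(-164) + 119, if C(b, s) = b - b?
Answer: 119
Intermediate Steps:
C(b, s) = 0
C(-10, 2)*(-164) + 119 = 0*(-164) + 119 = 0 + 119 = 119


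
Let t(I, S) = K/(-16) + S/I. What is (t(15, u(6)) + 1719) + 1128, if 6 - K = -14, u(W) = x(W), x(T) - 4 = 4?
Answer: 170777/60 ≈ 2846.3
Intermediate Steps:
x(T) = 8 (x(T) = 4 + 4 = 8)
u(W) = 8
K = 20 (K = 6 - 1*(-14) = 6 + 14 = 20)
t(I, S) = -5/4 + S/I (t(I, S) = 20/(-16) + S/I = 20*(-1/16) + S/I = -5/4 + S/I)
(t(15, u(6)) + 1719) + 1128 = ((-5/4 + 8/15) + 1719) + 1128 = (-43/60 + 1719) + 1128 = 103097/60 + 1128 = 170777/60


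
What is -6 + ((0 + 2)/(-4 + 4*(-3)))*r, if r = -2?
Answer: -23/4 ≈ -5.7500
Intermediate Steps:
-6 + ((0 + 2)/(-4 + 4*(-3)))*r = -6 + ((0 + 2)/(-4 + 4*(-3)))*(-2) = -6 + (2/(-4 - 12))*(-2) = -6 + (2/(-16))*(-2) = -6 + (2*(-1/16))*(-2) = -6 - 1/8*(-2) = -6 + 1/4 = -23/4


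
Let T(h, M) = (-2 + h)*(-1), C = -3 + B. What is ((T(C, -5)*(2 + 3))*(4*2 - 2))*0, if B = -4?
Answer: 0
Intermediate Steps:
C = -7 (C = -3 - 4 = -7)
T(h, M) = 2 - h
((T(C, -5)*(2 + 3))*(4*2 - 2))*0 = (((2 - 1*(-7))*(2 + 3))*(4*2 - 2))*0 = (((2 + 7)*5)*(8 - 2))*0 = ((9*5)*6)*0 = (45*6)*0 = 270*0 = 0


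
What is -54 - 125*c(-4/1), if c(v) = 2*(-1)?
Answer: 196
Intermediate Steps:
c(v) = -2
-54 - 125*c(-4/1) = -54 - 125*(-2) = -54 + 250 = 196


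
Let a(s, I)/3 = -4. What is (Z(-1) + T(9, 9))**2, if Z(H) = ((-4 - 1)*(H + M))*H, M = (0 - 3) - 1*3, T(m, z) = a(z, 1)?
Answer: 2209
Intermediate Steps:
a(s, I) = -12 (a(s, I) = 3*(-4) = -12)
T(m, z) = -12
M = -6 (M = -3 - 3 = -6)
Z(H) = H*(30 - 5*H) (Z(H) = ((-4 - 1)*(H - 6))*H = (-5*(-6 + H))*H = (30 - 5*H)*H = H*(30 - 5*H))
(Z(-1) + T(9, 9))**2 = (5*(-1)*(6 - 1*(-1)) - 12)**2 = (5*(-1)*(6 + 1) - 12)**2 = (5*(-1)*7 - 12)**2 = (-35 - 12)**2 = (-47)**2 = 2209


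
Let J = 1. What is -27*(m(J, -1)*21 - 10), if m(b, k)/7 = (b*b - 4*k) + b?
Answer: -23544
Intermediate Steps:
m(b, k) = -28*k + 7*b + 7*b² (m(b, k) = 7*((b*b - 4*k) + b) = 7*((b² - 4*k) + b) = 7*(b + b² - 4*k) = -28*k + 7*b + 7*b²)
-27*(m(J, -1)*21 - 10) = -27*((-28*(-1) + 7*1 + 7*1²)*21 - 10) = -27*((28 + 7 + 7*1)*21 - 10) = -27*((28 + 7 + 7)*21 - 10) = -27*(42*21 - 10) = -27*(882 - 10) = -27*872 = -23544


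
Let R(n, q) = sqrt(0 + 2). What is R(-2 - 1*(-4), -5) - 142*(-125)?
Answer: 17750 + sqrt(2) ≈ 17751.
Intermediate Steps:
R(n, q) = sqrt(2)
R(-2 - 1*(-4), -5) - 142*(-125) = sqrt(2) - 142*(-125) = sqrt(2) + 17750 = 17750 + sqrt(2)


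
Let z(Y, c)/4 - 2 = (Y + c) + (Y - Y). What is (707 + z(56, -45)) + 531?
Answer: 1290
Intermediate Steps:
z(Y, c) = 8 + 4*Y + 4*c (z(Y, c) = 8 + 4*((Y + c) + (Y - Y)) = 8 + 4*((Y + c) + 0) = 8 + 4*(Y + c) = 8 + (4*Y + 4*c) = 8 + 4*Y + 4*c)
(707 + z(56, -45)) + 531 = (707 + (8 + 4*56 + 4*(-45))) + 531 = (707 + (8 + 224 - 180)) + 531 = (707 + 52) + 531 = 759 + 531 = 1290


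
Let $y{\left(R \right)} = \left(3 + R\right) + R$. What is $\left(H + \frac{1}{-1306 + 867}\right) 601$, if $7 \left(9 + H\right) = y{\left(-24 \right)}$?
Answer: $- \frac{28498819}{3073} \approx -9273.9$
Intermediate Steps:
$y{\left(R \right)} = 3 + 2 R$
$H = - \frac{108}{7}$ ($H = -9 + \frac{3 + 2 \left(-24\right)}{7} = -9 + \frac{3 - 48}{7} = -9 + \frac{1}{7} \left(-45\right) = -9 - \frac{45}{7} = - \frac{108}{7} \approx -15.429$)
$\left(H + \frac{1}{-1306 + 867}\right) 601 = \left(- \frac{108}{7} + \frac{1}{-1306 + 867}\right) 601 = \left(- \frac{108}{7} + \frac{1}{-439}\right) 601 = \left(- \frac{108}{7} - \frac{1}{439}\right) 601 = \left(- \frac{47419}{3073}\right) 601 = - \frac{28498819}{3073}$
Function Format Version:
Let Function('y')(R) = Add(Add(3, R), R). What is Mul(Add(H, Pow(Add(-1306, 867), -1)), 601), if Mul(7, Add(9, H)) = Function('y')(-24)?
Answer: Rational(-28498819, 3073) ≈ -9273.9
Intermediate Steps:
Function('y')(R) = Add(3, Mul(2, R))
H = Rational(-108, 7) (H = Add(-9, Mul(Rational(1, 7), Add(3, Mul(2, -24)))) = Add(-9, Mul(Rational(1, 7), Add(3, -48))) = Add(-9, Mul(Rational(1, 7), -45)) = Add(-9, Rational(-45, 7)) = Rational(-108, 7) ≈ -15.429)
Mul(Add(H, Pow(Add(-1306, 867), -1)), 601) = Mul(Add(Rational(-108, 7), Pow(Add(-1306, 867), -1)), 601) = Mul(Add(Rational(-108, 7), Pow(-439, -1)), 601) = Mul(Add(Rational(-108, 7), Rational(-1, 439)), 601) = Mul(Rational(-47419, 3073), 601) = Rational(-28498819, 3073)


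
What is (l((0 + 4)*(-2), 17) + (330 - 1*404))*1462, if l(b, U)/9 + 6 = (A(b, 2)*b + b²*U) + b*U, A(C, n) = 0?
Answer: 12339280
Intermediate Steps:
l(b, U) = -54 + 9*U*b + 9*U*b² (l(b, U) = -54 + 9*((0*b + b²*U) + b*U) = -54 + 9*((0 + U*b²) + U*b) = -54 + 9*(U*b² + U*b) = -54 + 9*(U*b + U*b²) = -54 + (9*U*b + 9*U*b²) = -54 + 9*U*b + 9*U*b²)
(l((0 + 4)*(-2), 17) + (330 - 1*404))*1462 = ((-54 + 9*17*((0 + 4)*(-2)) + 9*17*((0 + 4)*(-2))²) + (330 - 1*404))*1462 = ((-54 + 9*17*(4*(-2)) + 9*17*(4*(-2))²) + (330 - 404))*1462 = ((-54 + 9*17*(-8) + 9*17*(-8)²) - 74)*1462 = ((-54 - 1224 + 9*17*64) - 74)*1462 = ((-54 - 1224 + 9792) - 74)*1462 = (8514 - 74)*1462 = 8440*1462 = 12339280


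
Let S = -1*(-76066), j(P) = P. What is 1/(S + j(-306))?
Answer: 1/75760 ≈ 1.3200e-5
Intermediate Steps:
S = 76066
1/(S + j(-306)) = 1/(76066 - 306) = 1/75760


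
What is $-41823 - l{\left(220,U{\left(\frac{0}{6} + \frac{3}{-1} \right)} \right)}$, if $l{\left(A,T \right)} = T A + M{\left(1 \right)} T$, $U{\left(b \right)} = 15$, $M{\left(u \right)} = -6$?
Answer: $-45033$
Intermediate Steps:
$l{\left(A,T \right)} = - 6 T + A T$ ($l{\left(A,T \right)} = T A - 6 T = A T - 6 T = - 6 T + A T$)
$-41823 - l{\left(220,U{\left(\frac{0}{6} + \frac{3}{-1} \right)} \right)} = -41823 - 15 \left(-6 + 220\right) = -41823 - 15 \cdot 214 = -41823 - 3210 = -45033$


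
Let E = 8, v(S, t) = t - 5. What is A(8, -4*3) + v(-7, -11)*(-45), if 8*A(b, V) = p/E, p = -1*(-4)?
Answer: 11521/16 ≈ 720.06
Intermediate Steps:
v(S, t) = -5 + t
p = 4
A(b, V) = 1/16 (A(b, V) = (4/8)/8 = (4*(1/8))/8 = (1/8)*(1/2) = 1/16)
A(8, -4*3) + v(-7, -11)*(-45) = 1/16 + (-5 - 11)*(-45) = 1/16 - 16*(-45) = 1/16 + 720 = 11521/16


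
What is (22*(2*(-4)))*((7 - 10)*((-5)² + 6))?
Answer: 16368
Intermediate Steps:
(22*(2*(-4)))*((7 - 10)*((-5)² + 6)) = (22*(-8))*(-3*(25 + 6)) = -(-528)*31 = -176*(-93) = 16368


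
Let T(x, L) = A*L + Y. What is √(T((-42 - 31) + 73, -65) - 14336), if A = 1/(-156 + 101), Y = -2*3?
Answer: I*√1735239/11 ≈ 119.75*I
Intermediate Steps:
Y = -6
A = -1/55 (A = 1/(-55) = -1/55 ≈ -0.018182)
T(x, L) = -6 - L/55 (T(x, L) = -L/55 - 6 = -6 - L/55)
√(T((-42 - 31) + 73, -65) - 14336) = √((-6 - 1/55*(-65)) - 14336) = √((-6 + 13/11) - 14336) = √(-53/11 - 14336) = √(-157749/11) = I*√1735239/11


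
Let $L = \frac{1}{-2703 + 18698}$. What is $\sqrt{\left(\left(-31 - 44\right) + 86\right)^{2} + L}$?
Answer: $\frac{6 \sqrt{859907195}}{15995} \approx 11.0$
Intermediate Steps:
$L = \frac{1}{15995} \approx 6.252 \cdot 10^{-5}$
$\sqrt{\left(\left(-31 - 44\right) + 86\right)^{2} + L} = \sqrt{\left(\left(-31 - 44\right) + 86\right)^{2} + \frac{1}{15995}} = \sqrt{\left(-75 + 86\right)^{2} + \frac{1}{15995}} = \sqrt{11^{2} + \frac{1}{15995}} = \sqrt{121 + \frac{1}{15995}} = \sqrt{\frac{1935396}{15995}} = \frac{6 \sqrt{859907195}}{15995}$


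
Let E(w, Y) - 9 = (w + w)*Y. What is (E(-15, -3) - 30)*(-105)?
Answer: -7245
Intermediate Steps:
E(w, Y) = 9 + 2*Y*w (E(w, Y) = 9 + (w + w)*Y = 9 + (2*w)*Y = 9 + 2*Y*w)
(E(-15, -3) - 30)*(-105) = ((9 + 2*(-3)*(-15)) - 30)*(-105) = ((9 + 90) - 30)*(-105) = (99 - 30)*(-105) = 69*(-105) = -7245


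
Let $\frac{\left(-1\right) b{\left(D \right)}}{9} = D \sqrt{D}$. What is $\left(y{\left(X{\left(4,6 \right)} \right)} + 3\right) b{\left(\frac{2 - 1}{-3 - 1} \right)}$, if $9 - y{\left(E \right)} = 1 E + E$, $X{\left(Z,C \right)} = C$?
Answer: $0$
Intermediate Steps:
$b{\left(D \right)} = - 9 D^{\frac{3}{2}}$ ($b{\left(D \right)} = - 9 D \sqrt{D} = - 9 D^{\frac{3}{2}}$)
$y{\left(E \right)} = 9 - 2 E$ ($y{\left(E \right)} = 9 - \left(1 E + E\right) = 9 - \left(E + E\right) = 9 - 2 E$)
$\left(y{\left(X{\left(4,6 \right)} \right)} + 3\right) b{\left(\frac{2 - 1}{-3 - 1} \right)} = \left(\left(9 - 12\right) + 3\right) \left(- 9 \left(\frac{2 - 1}{-3 - 1}\right)^{\frac{3}{2}}\right) = \left(\left(9 - 12\right) + 3\right) \left(- 9 \left(1 \frac{1}{-4}\right)^{\frac{3}{2}}\right) = \left(-3 + 3\right) \left(- 9 \left(1 \left(- \frac{1}{4}\right)\right)^{\frac{3}{2}}\right) = 0 \left(- 9 \left(- \frac{1}{4}\right)^{\frac{3}{2}}\right) = 0 \left(- 9 \left(- \frac{i}{8}\right)\right) = 0 \frac{9 i}{8} = 0$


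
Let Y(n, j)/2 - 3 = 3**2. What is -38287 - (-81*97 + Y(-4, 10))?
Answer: -30454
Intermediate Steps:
Y(n, j) = 24 (Y(n, j) = 6 + 2*3**2 = 6 + 2*9 = 6 + 18 = 24)
-38287 - (-81*97 + Y(-4, 10)) = -38287 - (-81*97 + 24) = -38287 - (-7857 + 24) = -38287 - 1*(-7833) = -38287 + 7833 = -30454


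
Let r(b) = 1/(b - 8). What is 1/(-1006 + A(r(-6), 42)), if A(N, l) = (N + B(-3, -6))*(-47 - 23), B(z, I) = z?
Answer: -1/791 ≈ -0.0012642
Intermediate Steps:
r(b) = 1/(-8 + b)
A(N, l) = 210 - 70*N (A(N, l) = (N - 3)*(-47 - 23) = (-3 + N)*(-70) = 210 - 70*N)
1/(-1006 + A(r(-6), 42)) = 1/(-1006 + (210 - 70/(-8 - 6))) = 1/(-1006 + (210 - 70/(-14))) = 1/(-1006 + (210 - 70*(-1/14))) = 1/(-1006 + (210 + 5)) = 1/(-1006 + 215) = 1/(-791) = -1/791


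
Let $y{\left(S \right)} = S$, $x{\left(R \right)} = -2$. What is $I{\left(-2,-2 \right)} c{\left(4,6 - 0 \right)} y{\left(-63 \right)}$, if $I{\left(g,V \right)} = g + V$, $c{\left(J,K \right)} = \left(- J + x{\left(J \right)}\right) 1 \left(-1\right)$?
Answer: $1512$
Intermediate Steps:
$c{\left(J,K \right)} = 2 + J$ ($c{\left(J,K \right)} = \left(- J - 2\right) 1 \left(-1\right) = \left(-2 - J\right) 1 \left(-1\right) = \left(-2 - J\right) \left(-1\right) = 2 + J$)
$I{\left(g,V \right)} = V + g$
$I{\left(-2,-2 \right)} c{\left(4,6 - 0 \right)} y{\left(-63 \right)} = \left(-2 - 2\right) \left(2 + 4\right) \left(-63\right) = \left(-4\right) 6 \left(-63\right) = \left(-24\right) \left(-63\right) = 1512$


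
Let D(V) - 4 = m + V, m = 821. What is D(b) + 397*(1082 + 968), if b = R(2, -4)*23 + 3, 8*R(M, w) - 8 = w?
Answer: 1629379/2 ≈ 8.1469e+5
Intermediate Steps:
R(M, w) = 1 + w/8
b = 29/2 (b = (1 + (1/8)*(-4))*23 + 3 = (1 - 1/2)*23 + 3 = (1/2)*23 + 3 = 23/2 + 3 = 29/2 ≈ 14.500)
D(V) = 825 + V (D(V) = 4 + (821 + V) = 825 + V)
D(b) + 397*(1082 + 968) = (825 + 29/2) + 397*(1082 + 968) = 1679/2 + 397*2050 = 1679/2 + 813850 = 1629379/2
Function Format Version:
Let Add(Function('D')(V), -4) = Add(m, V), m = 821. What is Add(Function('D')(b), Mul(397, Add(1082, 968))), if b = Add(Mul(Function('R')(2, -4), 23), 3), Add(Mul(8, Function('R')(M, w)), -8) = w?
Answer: Rational(1629379, 2) ≈ 8.1469e+5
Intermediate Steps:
Function('R')(M, w) = Add(1, Mul(Rational(1, 8), w))
b = Rational(29, 2) (b = Add(Mul(Add(1, Mul(Rational(1, 8), -4)), 23), 3) = Add(Mul(Add(1, Rational(-1, 2)), 23), 3) = Add(Mul(Rational(1, 2), 23), 3) = Add(Rational(23, 2), 3) = Rational(29, 2) ≈ 14.500)
Function('D')(V) = Add(825, V) (Function('D')(V) = Add(4, Add(821, V)) = Add(825, V))
Add(Function('D')(b), Mul(397, Add(1082, 968))) = Add(Add(825, Rational(29, 2)), Mul(397, Add(1082, 968))) = Add(Rational(1679, 2), Mul(397, 2050)) = Add(Rational(1679, 2), 813850) = Rational(1629379, 2)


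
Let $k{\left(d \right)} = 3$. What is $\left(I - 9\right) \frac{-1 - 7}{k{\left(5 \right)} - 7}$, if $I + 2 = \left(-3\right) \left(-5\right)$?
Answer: $8$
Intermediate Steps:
$I = 13$ ($I = -2 - -15 = -2 + 15 = 13$)
$\left(I - 9\right) \frac{-1 - 7}{k{\left(5 \right)} - 7} = \left(13 - 9\right) \frac{-1 - 7}{3 - 7} = 4 \left(- \frac{8}{-4}\right) = 4 \left(\left(-8\right) \left(- \frac{1}{4}\right)\right) = 4 \cdot 2 = 8$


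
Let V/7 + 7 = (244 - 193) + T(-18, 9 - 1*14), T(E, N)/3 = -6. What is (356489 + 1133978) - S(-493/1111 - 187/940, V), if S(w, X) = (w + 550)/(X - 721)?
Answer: 838983345070243/562899260 ≈ 1.4905e+6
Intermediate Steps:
T(E, N) = -18 (T(E, N) = 3*(-6) = -18)
V = 182 (V = -49 + 7*((244 - 193) - 18) = -49 + 7*(51 - 18) = -49 + 7*33 = -49 + 231 = 182)
S(w, X) = (550 + w)/(-721 + X)
(356489 + 1133978) - S(-493/1111 - 187/940, V) = (356489 + 1133978) - (550 + (-493/1111 - 187/940))/(-721 + 182) = 1490467 - (550 + (-493*1/1111 - 187*1/940))/(-539) = 1490467 - (-1)*(550 + (-493/1111 - 187/940))/539 = 1490467 - (-1)*(550 - 671177/1044340)/539 = 1490467 - (-1)*573715823/(539*1044340) = 1490467 - 1*(-573715823/562899260) = 1490467 + 573715823/562899260 = 838983345070243/562899260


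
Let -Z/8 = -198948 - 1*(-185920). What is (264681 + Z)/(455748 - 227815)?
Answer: 368905/227933 ≈ 1.6185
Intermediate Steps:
Z = 104224 (Z = -8*(-198948 - 1*(-185920)) = -8*(-198948 + 185920) = -8*(-13028) = 104224)
(264681 + Z)/(455748 - 227815) = (264681 + 104224)/(455748 - 227815) = 368905/227933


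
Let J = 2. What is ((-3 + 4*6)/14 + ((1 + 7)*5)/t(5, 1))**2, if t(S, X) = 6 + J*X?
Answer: 169/4 ≈ 42.250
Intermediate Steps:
t(S, X) = 6 + 2*X
((-3 + 4*6)/14 + ((1 + 7)*5)/t(5, 1))**2 = ((-3 + 4*6)/14 + ((1 + 7)*5)/(6 + 2*1))**2 = ((-3 + 24)*(1/14) + (8*5)/(6 + 2))**2 = (21*(1/14) + 40/8)**2 = (3/2 + 40*(1/8))**2 = (3/2 + 5)**2 = (13/2)**2 = 169/4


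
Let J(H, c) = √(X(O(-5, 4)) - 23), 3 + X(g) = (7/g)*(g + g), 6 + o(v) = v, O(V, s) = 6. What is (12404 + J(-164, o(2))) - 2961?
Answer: 9443 + 2*I*√3 ≈ 9443.0 + 3.4641*I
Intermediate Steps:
o(v) = -6 + v
X(g) = 11 (X(g) = -3 + (7/g)*(g + g) = -3 + (7/g)*(2*g) = -3 + 14 = 11)
J(H, c) = 2*I*√3 (J(H, c) = √(11 - 23) = √(-12) = 2*I*√3)
(12404 + J(-164, o(2))) - 2961 = (12404 + 2*I*√3) - 2961 = 9443 + 2*I*√3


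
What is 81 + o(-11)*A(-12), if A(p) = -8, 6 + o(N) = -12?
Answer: 225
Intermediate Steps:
o(N) = -18 (o(N) = -6 - 12 = -18)
81 + o(-11)*A(-12) = 81 - 18*(-8) = 81 + 144 = 225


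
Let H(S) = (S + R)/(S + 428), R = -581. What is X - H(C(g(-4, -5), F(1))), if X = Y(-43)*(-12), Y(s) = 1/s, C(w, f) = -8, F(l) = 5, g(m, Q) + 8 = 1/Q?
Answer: 30367/18060 ≈ 1.6814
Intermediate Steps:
g(m, Q) = -8 + 1/Q
H(S) = (-581 + S)/(428 + S) (H(S) = (S - 581)/(S + 428) = (-581 + S)/(428 + S))
X = 12/43 (X = -12/(-43) = -1/43*(-12) = 12/43 ≈ 0.27907)
X - H(C(g(-4, -5), F(1))) = 12/43 - (-581 - 8)/(428 - 8) = 12/43 - (-589)/420 = 12/43 - 1*(-589/420) = 12/43 + 589/420 = 30367/18060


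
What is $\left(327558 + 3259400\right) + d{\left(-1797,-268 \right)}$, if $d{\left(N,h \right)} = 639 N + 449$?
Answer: $2439124$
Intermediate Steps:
$d{\left(N,h \right)} = 449 + 639 N$
$\left(327558 + 3259400\right) + d{\left(-1797,-268 \right)} = \left(327558 + 3259400\right) + \left(449 + 639 \left(-1797\right)\right) = 3586958 + \left(449 - 1148283\right) = 3586958 - 1147834 = 2439124$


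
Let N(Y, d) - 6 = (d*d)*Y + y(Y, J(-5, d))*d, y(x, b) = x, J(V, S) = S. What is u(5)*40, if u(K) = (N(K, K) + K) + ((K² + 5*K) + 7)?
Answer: 8720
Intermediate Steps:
N(Y, d) = 6 + Y*d + Y*d² (N(Y, d) = 6 + ((d*d)*Y + Y*d) = 6 + (d²*Y + Y*d) = 6 + (Y*d² + Y*d) = 6 + (Y*d + Y*d²) = 6 + Y*d + Y*d²)
u(K) = 13 + K³ + 2*K² + 6*K (u(K) = ((6 + K*K + K*K²) + K) + ((K² + 5*K) + 7) = ((6 + K² + K³) + K) + (7 + K² + 5*K) = (6 + K + K² + K³) + (7 + K² + 5*K) = 13 + K³ + 2*K² + 6*K)
u(5)*40 = (13 + 5³ + 2*5² + 6*5)*40 = (13 + 125 + 2*25 + 30)*40 = (13 + 125 + 50 + 30)*40 = 218*40 = 8720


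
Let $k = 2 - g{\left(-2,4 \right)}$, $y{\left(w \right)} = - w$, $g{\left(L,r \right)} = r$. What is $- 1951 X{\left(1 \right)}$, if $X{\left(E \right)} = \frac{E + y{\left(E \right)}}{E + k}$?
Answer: $0$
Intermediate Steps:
$k = -2$ ($k = 2 - 4 = -2$)
$X{\left(E \right)} = 0$ ($X{\left(E \right)} = \frac{E - E}{E - 2} = \frac{0}{-2 + E} = 0$)
$- 1951 X{\left(1 \right)} = \left(-1951\right) 0 = 0$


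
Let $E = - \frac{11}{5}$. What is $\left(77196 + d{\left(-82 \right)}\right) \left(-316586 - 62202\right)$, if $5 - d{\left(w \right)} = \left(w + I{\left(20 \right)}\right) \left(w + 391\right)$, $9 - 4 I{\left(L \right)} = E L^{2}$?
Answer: $-12827182135$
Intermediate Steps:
$E = - \frac{11}{5}$ ($E = \left(-11\right) \frac{1}{5} = - \frac{11}{5} \approx -2.2$)
$I{\left(L \right)} = \frac{9}{4} + \frac{11 L^{2}}{20}$ ($I{\left(L \right)} = \frac{9}{4} - \frac{\left(- \frac{11}{5}\right) L^{2}}{4} = \frac{9}{4} + \frac{11 L^{2}}{20}$)
$d{\left(w \right)} = 5 - \left(391 + w\right) \left(\frac{889}{4} + w\right)$ ($d{\left(w \right)} = 5 - \left(w + \left(\frac{9}{4} + \frac{11 \cdot 20^{2}}{20}\right)\right) \left(w + 391\right) = 5 - \left(w + \left(\frac{9}{4} + \frac{11}{20} \cdot 400\right)\right) \left(391 + w\right) = 5 - \left(w + \left(\frac{9}{4} + 220\right)\right) \left(391 + w\right) = 5 - \left(w + \frac{889}{4}\right) \left(391 + w\right) = 5 - \left(\frac{889}{4} + w\right) \left(391 + w\right) = 5 - \left(391 + w\right) \left(\frac{889}{4} + w\right)$)
$\left(77196 + d{\left(-82 \right)}\right) \left(-316586 - 62202\right) = \left(77196 - \frac{173329}{4}\right) \left(-316586 - 62202\right) = \left(77196 - \frac{173329}{4}\right) \left(-378788\right) = \frac{135455}{4} \left(-378788\right) = -12827182135$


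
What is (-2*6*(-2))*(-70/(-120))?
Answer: 14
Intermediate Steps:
(-2*6*(-2))*(-70/(-120)) = (-12*(-2))*(-70*(-1/120)) = 24*(7/12) = 14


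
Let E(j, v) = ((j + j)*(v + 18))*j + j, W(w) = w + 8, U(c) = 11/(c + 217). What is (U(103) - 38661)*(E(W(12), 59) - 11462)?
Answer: -310265074211/160 ≈ -1.9392e+9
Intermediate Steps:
U(c) = 11/(217 + c)
W(w) = 8 + w
E(j, v) = j + 2*j**2*(18 + v) (E(j, v) = ((2*j)*(18 + v))*j + j = (2*j*(18 + v))*j + j = 2*j**2*(18 + v) + j = j + 2*j**2*(18 + v))
(U(103) - 38661)*(E(W(12), 59) - 11462) = (11/(217 + 103) - 38661)*((8 + 12)*(1 + 36*(8 + 12) + 2*(8 + 12)*59) - 11462) = (11/320 - 38661)*(20*(1 + 36*20 + 2*20*59) - 11462) = (11*(1/320) - 38661)*(20*(1 + 720 + 2360) - 11462) = (11/320 - 38661)*(20*3081 - 11462) = -12371509*(61620 - 11462)/320 = -12371509/320*50158 = -310265074211/160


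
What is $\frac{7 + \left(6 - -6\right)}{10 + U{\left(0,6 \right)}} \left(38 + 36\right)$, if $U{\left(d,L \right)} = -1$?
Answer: $\frac{1406}{9} \approx 156.22$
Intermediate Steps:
$\frac{7 + \left(6 - -6\right)}{10 + U{\left(0,6 \right)}} \left(38 + 36\right) = \frac{7 + \left(6 - -6\right)}{10 - 1} \left(38 + 36\right) = \frac{7 + \left(6 + 6\right)}{9} \cdot 74 = \left(7 + 12\right) \frac{1}{9} \cdot 74 = 19 \cdot \frac{1}{9} \cdot 74 = \frac{19}{9} \cdot 74 = \frac{1406}{9}$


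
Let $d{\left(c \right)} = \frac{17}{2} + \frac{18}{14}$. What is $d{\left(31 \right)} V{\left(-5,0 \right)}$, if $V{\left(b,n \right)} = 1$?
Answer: $\frac{137}{14} \approx 9.7857$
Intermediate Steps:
$d{\left(c \right)} = \frac{137}{14}$ ($d{\left(c \right)} = 17 \cdot \frac{1}{2} + 18 \cdot \frac{1}{14} = \frac{17}{2} + \frac{9}{7} = \frac{137}{14}$)
$d{\left(31 \right)} V{\left(-5,0 \right)} = \frac{137}{14} \cdot 1 = \frac{137}{14}$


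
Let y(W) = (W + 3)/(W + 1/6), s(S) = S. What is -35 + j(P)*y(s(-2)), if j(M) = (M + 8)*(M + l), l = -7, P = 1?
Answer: -61/11 ≈ -5.5455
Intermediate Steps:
y(W) = (3 + W)/(⅙ + W) (y(W) = (3 + W)/(W + ⅙) = (3 + W)/(⅙ + W))
j(M) = (-7 + M)*(8 + M) (j(M) = (M + 8)*(M - 7) = (8 + M)*(-7 + M) = (-7 + M)*(8 + M))
-35 + j(P)*y(s(-2)) = -35 + (-56 + 1 + 1²)*(6*(3 - 2)/(1 + 6*(-2))) = -35 + (-56 + 1 + 1)*(6*1/(1 - 12)) = -35 - 324/(-11) = -35 - 324*(-1)/11 = -35 - 54*(-6/11) = -35 + 324/11 = -61/11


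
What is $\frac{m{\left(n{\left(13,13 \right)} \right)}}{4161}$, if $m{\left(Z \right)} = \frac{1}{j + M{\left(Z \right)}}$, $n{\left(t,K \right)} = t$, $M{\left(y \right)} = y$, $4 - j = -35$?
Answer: $\frac{1}{216372} \approx 4.6217 \cdot 10^{-6}$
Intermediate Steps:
$j = 39$ ($j = 4 - -35 = 4 + 35 = 39$)
$m{\left(Z \right)} = \frac{1}{39 + Z}$
$\frac{m{\left(n{\left(13,13 \right)} \right)}}{4161} = \frac{1}{\left(39 + 13\right) 4161} = \frac{1}{52} \cdot \frac{1}{4161} = \frac{1}{216372}$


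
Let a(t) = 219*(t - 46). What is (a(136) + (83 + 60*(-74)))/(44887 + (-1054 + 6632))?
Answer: 15353/50465 ≈ 0.30423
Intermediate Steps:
a(t) = -10074 + 219*t (a(t) = 219*(-46 + t) = -10074 + 219*t)
(a(136) + (83 + 60*(-74)))/(44887 + (-1054 + 6632)) = ((-10074 + 219*136) + (83 + 60*(-74)))/(44887 + (-1054 + 6632)) = ((-10074 + 29784) + (83 - 4440))/(44887 + 5578) = (19710 - 4357)/50465 = 15353*(1/50465) = 15353/50465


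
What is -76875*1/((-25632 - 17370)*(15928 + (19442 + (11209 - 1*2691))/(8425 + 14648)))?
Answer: 197081875/1756080815712 ≈ 0.00011223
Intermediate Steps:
-76875*1/((-25632 - 17370)*(15928 + (19442 + (11209 - 1*2691))/(8425 + 14648))) = -76875*(-1/(43002*(15928 + (19442 + (11209 - 2691))/23073))) = -76875*(-1/(43002*(15928 + (19442 + 8518)*(1/23073)))) = -76875*(-1/(43002*(15928 + 27960*(1/23073)))) = -76875*(-1/(43002*(15928 + 9320/7691))) = -76875/((122511568/7691)*(-43002)) = -76875/(-5268242447136/7691) = -76875*(-7691/5268242447136) = 197081875/1756080815712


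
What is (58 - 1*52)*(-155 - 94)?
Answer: -1494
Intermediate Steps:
(58 - 1*52)*(-155 - 94) = (58 - 52)*(-249) = 6*(-249) = -1494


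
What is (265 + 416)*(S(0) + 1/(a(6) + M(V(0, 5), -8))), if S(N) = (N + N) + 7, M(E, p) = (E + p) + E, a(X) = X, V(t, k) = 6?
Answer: 48351/10 ≈ 4835.1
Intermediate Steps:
M(E, p) = p + 2*E
S(N) = 7 + 2*N (S(N) = 2*N + 7 = 7 + 2*N)
(265 + 416)*(S(0) + 1/(a(6) + M(V(0, 5), -8))) = (265 + 416)*((7 + 2*0) + 1/(6 + (-8 + 2*6))) = 681*((7 + 0) + 1/(6 + (-8 + 12))) = 681*(7 + 1/(6 + 4)) = 681*(7 + 1/10) = 681*(7 + ⅒) = 681*(71/10) = 48351/10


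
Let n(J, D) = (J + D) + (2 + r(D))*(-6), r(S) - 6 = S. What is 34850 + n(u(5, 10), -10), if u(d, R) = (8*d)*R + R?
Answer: 35262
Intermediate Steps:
u(d, R) = R + 8*R*d (u(d, R) = 8*R*d + R = R + 8*R*d)
r(S) = 6 + S
n(J, D) = -48 + J - 5*D (n(J, D) = (J + D) + (2 + (6 + D))*(-6) = (D + J) + (8 + D)*(-6) = (D + J) + (-48 - 6*D) = -48 + J - 5*D)
34850 + n(u(5, 10), -10) = 34850 + (-48 + 10*(1 + 8*5) - 5*(-10)) = 34850 + (-48 + 10*(1 + 40) + 50) = 34850 + (-48 + 10*41 + 50) = 34850 + (-48 + 410 + 50) = 34850 + 412 = 35262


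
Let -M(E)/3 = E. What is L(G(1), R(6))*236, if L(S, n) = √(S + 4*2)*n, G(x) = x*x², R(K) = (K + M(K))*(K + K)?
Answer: -101952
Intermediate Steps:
M(E) = -3*E
R(K) = -4*K² (R(K) = (K - 3*K)*(K + K) = (-2*K)*(2*K) = -4*K²)
G(x) = x³
L(S, n) = n*√(8 + S) (L(S, n) = √(S + 8)*n = √(8 + S)*n = n*√(8 + S))
L(G(1), R(6))*236 = ((-4*6²)*√(8 + 1³))*236 = ((-4*36)*√(8 + 1))*236 = -144*√9*236 = -144*3*236 = -432*236 = -101952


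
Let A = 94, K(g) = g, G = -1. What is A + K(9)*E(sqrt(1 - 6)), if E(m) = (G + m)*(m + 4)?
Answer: 13 + 27*I*sqrt(5) ≈ 13.0 + 60.374*I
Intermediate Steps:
E(m) = (-1 + m)*(4 + m) (E(m) = (-1 + m)*(m + 4) = (-1 + m)*(4 + m))
A + K(9)*E(sqrt(1 - 6)) = 94 + 9*(-4 + (sqrt(1 - 6))**2 + 3*sqrt(1 - 6)) = 94 + 9*(-4 + (sqrt(-5))**2 + 3*sqrt(-5)) = 94 + 9*(-4 + (I*sqrt(5))**2 + 3*(I*sqrt(5))) = 94 + 9*(-4 - 5 + 3*I*sqrt(5)) = 94 + 9*(-9 + 3*I*sqrt(5)) = 94 + (-81 + 27*I*sqrt(5)) = 13 + 27*I*sqrt(5)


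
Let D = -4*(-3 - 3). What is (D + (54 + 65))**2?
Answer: 20449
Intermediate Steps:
D = 24 (D = -4*(-6) = 24)
(D + (54 + 65))**2 = (24 + (54 + 65))**2 = (24 + 119)**2 = 143**2 = 20449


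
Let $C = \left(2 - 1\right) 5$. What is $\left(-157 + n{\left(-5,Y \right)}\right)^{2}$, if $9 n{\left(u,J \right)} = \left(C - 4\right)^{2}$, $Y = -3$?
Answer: $\frac{1993744}{81} \approx 24614.0$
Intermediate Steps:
$C = 5$ ($C = 1 \cdot 5 = 5$)
$n{\left(u,J \right)} = \frac{1}{9}$ ($n{\left(u,J \right)} = \frac{\left(5 - 4\right)^{2}}{9} = \frac{1^{2}}{9} = \frac{1}{9} \cdot 1 = \frac{1}{9}$)
$\left(-157 + n{\left(-5,Y \right)}\right)^{2} = \left(-157 + \frac{1}{9}\right)^{2} = \left(- \frac{1412}{9}\right)^{2} = \frac{1993744}{81}$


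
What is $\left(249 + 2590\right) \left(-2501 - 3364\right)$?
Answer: $-16650735$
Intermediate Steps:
$\left(249 + 2590\right) \left(-2501 - 3364\right) = 2839 \left(-5865\right) = -16650735$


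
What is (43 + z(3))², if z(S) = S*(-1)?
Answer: 1600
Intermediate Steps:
z(S) = -S
(43 + z(3))² = (43 - 1*3)² = (43 - 3)² = 40² = 1600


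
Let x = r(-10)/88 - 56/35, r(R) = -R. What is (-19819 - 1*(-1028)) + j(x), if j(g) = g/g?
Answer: -18790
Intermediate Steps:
x = -327/220 (x = -1*(-10)/88 - 56/35 = 10*(1/88) - 56*1/35 = 5/44 - 8/5 = -327/220 ≈ -1.4864)
j(g) = 1
(-19819 - 1*(-1028)) + j(x) = (-19819 - 1*(-1028)) + 1 = (-19819 + 1028) + 1 = -18791 + 1 = -18790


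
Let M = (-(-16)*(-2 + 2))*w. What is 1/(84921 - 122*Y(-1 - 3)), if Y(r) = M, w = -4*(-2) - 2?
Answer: 1/84921 ≈ 1.1776e-5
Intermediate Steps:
w = 6 (w = 8 - 2 = 6)
M = 0 (M = -(-16)*(-2 + 2)*6 = -(-16)*0*6 = -4*0*6 = 0*6 = 0)
Y(r) = 0
1/(84921 - 122*Y(-1 - 3)) = 1/(84921 - 122*0) = 1/(84921 + 0) = 1/84921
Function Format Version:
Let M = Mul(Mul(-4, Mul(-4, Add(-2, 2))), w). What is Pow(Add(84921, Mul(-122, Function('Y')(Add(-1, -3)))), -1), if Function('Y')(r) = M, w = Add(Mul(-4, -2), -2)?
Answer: Rational(1, 84921) ≈ 1.1776e-5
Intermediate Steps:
w = 6 (w = Add(8, -2) = 6)
M = 0 (M = Mul(Mul(-4, Mul(-4, Add(-2, 2))), 6) = Mul(Mul(-4, Mul(-4, 0)), 6) = Mul(Mul(-4, 0), 6) = Mul(0, 6) = 0)
Function('Y')(r) = 0
Pow(Add(84921, Mul(-122, Function('Y')(Add(-1, -3)))), -1) = Pow(Add(84921, Mul(-122, 0)), -1) = Pow(Add(84921, 0), -1) = Pow(84921, -1) = Rational(1, 84921)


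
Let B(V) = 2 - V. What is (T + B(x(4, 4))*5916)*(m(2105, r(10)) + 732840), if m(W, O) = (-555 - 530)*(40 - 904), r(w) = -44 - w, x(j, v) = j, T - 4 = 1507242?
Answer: 2497760095920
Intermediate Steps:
T = 1507246 (T = 4 + 1507242 = 1507246)
m(W, O) = 937440 (m(W, O) = -1085*(-864) = 937440)
(T + B(x(4, 4))*5916)*(m(2105, r(10)) + 732840) = (1507246 + (2 - 1*4)*5916)*(937440 + 732840) = (1507246 + (2 - 4)*5916)*1670280 = (1507246 - 2*5916)*1670280 = (1507246 - 11832)*1670280 = 1495414*1670280 = 2497760095920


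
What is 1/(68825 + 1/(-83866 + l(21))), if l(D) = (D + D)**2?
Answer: 82102/5650670149 ≈ 1.4530e-5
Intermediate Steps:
l(D) = 4*D**2 (l(D) = (2*D)**2 = 4*D**2)
1/(68825 + 1/(-83866 + l(21))) = 1/(68825 + 1/(-83866 + 4*21**2)) = 1/(68825 + 1/(-83866 + 4*441)) = 1/(68825 + 1/(-83866 + 1764)) = 1/(68825 + 1/(-82102)) = 1/(68825 - 1/82102) = 1/(5650670149/82102) = 82102/5650670149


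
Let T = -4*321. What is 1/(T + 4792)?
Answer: 1/3508 ≈ 0.00028506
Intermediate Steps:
T = -1284
1/(T + 4792) = 1/(-1284 + 4792) = 1/3508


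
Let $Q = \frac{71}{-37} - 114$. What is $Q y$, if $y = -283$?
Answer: $\frac{1213787}{37} \approx 32805.0$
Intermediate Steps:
$Q = - \frac{4289}{37}$ ($Q = 71 \left(- \frac{1}{37}\right) - 114 = - \frac{71}{37} - 114 = - \frac{4289}{37} \approx -115.92$)
$Q y = \left(- \frac{4289}{37}\right) \left(-283\right) = \frac{1213787}{37}$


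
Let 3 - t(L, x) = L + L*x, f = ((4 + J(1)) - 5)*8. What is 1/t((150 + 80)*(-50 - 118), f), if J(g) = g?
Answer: 1/38643 ≈ 2.5878e-5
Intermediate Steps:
f = 0 (f = ((4 + 1) - 5)*8 = (5 - 5)*8 = 0*8 = 0)
t(L, x) = 3 - L - L*x (t(L, x) = 3 - (L + L*x) = 3 + (-L - L*x) = 3 - L - L*x)
1/t((150 + 80)*(-50 - 118), f) = 1/(3 - (150 + 80)*(-50 - 118) - 1*(150 + 80)*(-50 - 118)*0) = 1/(3 - 230*(-168) - 1*230*(-168)*0) = 1/(3 - 1*(-38640) - 1*(-38640)*0) = 1/(3 + 38640 + 0) = 1/38643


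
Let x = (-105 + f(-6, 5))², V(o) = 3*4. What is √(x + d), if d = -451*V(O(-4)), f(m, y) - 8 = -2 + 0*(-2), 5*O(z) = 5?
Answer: √4389 ≈ 66.250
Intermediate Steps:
O(z) = 1 (O(z) = (⅕)*5 = 1)
f(m, y) = 6 (f(m, y) = 8 + (-2 + 0*(-2)) = 8 + (-2 + 0) = 8 - 2 = 6)
V(o) = 12
d = -5412 (d = -451*12 = -5412)
x = 9801 (x = (-105 + 6)² = (-99)² = 9801)
√(x + d) = √(9801 - 5412) = √4389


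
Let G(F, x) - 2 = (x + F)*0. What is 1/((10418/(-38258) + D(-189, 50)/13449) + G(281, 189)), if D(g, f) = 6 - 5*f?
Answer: 257265921/439808525 ≈ 0.58495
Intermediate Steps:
G(F, x) = 2 (G(F, x) = 2 + (x + F)*0 = 2 + (F + x)*0 = 2 + 0 = 2)
1/((10418/(-38258) + D(-189, 50)/13449) + G(281, 189)) = 1/((10418/(-38258) + (6 - 5*50)/13449) + 2) = 1/((10418*(-1/38258) + (6 - 250)*(1/13449)) + 2) = 1/((-5209/19129 - 244*1/13449) + 2) = 1/((-5209/19129 - 244/13449) + 2) = 1/(-74723317/257265921 + 2) = 1/(439808525/257265921) = 257265921/439808525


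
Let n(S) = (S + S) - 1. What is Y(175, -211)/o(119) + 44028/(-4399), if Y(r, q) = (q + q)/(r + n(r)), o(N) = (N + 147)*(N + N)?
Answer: -730279979677/72964875704 ≈ -10.009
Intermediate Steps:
n(S) = -1 + 2*S (n(S) = 2*S - 1 = -1 + 2*S)
o(N) = 2*N*(147 + N) (o(N) = (147 + N)*(2*N) = 2*N*(147 + N))
Y(r, q) = 2*q/(-1 + 3*r) (Y(r, q) = (q + q)/(r + (-1 + 2*r)) = (2*q)/(-1 + 3*r) = 2*q/(-1 + 3*r))
Y(175, -211)/o(119) + 44028/(-4399) = (2*(-211)/(-1 + 3*175))/((2*119*(147 + 119))) + 44028/(-4399) = (2*(-211)/(-1 + 525))/((2*119*266)) + 44028*(-1/4399) = (2*(-211)/524)/63308 - 44028/4399 = (2*(-211)*(1/524))*(1/63308) - 44028/4399 = -211/262*1/63308 - 44028/4399 = -211/16586696 - 44028/4399 = -730279979677/72964875704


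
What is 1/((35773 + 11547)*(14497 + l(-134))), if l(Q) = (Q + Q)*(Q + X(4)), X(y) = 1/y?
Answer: 1/2382183440 ≈ 4.1978e-10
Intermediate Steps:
l(Q) = 2*Q*(¼ + Q) (l(Q) = (Q + Q)*(Q + 1/4) = (2*Q)*(Q + ¼) = (2*Q)*(¼ + Q) = 2*Q*(¼ + Q))
1/((35773 + 11547)*(14497 + l(-134))) = 1/((35773 + 11547)*(14497 + (½)*(-134)*(1 + 4*(-134)))) = 1/(47320*(14497 + (½)*(-134)*(1 - 536))) = 1/(47320*(14497 + (½)*(-134)*(-535))) = 1/(47320*(14497 + 35845)) = 1/(47320*50342) = 1/2382183440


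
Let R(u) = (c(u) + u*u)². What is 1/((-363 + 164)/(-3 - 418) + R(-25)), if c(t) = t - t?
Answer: 421/164453324 ≈ 2.5600e-6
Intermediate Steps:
c(t) = 0
R(u) = u⁴ (R(u) = (0 + u*u)² = (0 + u²)² = (u²)² = u⁴)
1/((-363 + 164)/(-3 - 418) + R(-25)) = 1/((-363 + 164)/(-3 - 418) + (-25)⁴) = 1/(-199/(-421) + 390625) = 1/(-199*(-1/421) + 390625) = 1/(199/421 + 390625) = 1/(164453324/421) = 421/164453324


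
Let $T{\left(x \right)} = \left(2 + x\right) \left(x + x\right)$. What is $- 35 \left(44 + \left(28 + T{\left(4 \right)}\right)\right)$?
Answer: $-4200$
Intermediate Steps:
$T{\left(x \right)} = 2 x \left(2 + x\right)$ ($T{\left(x \right)} = \left(2 + x\right) 2 x = 2 x \left(2 + x\right)$)
$- 35 \left(44 + \left(28 + T{\left(4 \right)}\right)\right) = - 35 \left(44 + \left(28 + 2 \cdot 4 \left(2 + 4\right)\right)\right) = - 35 \left(44 + \left(28 + 2 \cdot 4 \cdot 6\right)\right) = - 35 \left(44 + \left(28 + 48\right)\right) = - 35 \left(44 + 76\right) = \left(-35\right) 120 = -4200$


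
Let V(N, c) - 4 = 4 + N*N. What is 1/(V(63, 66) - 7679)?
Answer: -1/3702 ≈ -0.00027012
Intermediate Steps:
V(N, c) = 8 + N² (V(N, c) = 4 + (4 + N*N) = 4 + (4 + N²) = 8 + N²)
1/(V(63, 66) - 7679) = 1/((8 + 63²) - 7679) = 1/((8 + 3969) - 7679) = 1/(3977 - 7679) = 1/(-3702) = -1/3702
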